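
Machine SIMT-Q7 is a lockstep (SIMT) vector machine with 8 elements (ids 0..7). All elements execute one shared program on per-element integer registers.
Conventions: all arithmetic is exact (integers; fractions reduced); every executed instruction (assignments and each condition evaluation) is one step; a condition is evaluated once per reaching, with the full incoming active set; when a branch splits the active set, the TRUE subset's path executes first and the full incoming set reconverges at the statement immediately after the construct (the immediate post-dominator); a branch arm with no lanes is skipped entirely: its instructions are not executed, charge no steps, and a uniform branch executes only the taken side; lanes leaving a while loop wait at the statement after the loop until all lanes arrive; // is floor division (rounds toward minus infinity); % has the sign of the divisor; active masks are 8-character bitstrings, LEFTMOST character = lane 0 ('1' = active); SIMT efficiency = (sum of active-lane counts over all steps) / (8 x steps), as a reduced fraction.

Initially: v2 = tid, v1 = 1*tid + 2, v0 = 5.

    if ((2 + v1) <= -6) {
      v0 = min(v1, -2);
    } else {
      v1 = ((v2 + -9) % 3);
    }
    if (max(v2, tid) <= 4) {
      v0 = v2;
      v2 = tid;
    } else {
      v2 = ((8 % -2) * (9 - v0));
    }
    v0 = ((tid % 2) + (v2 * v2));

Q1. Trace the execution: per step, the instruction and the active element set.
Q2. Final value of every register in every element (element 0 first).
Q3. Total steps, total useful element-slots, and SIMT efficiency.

step 0: eval ((2 + v1) <= -6)        11111111
step 1: v1 <- ((v2 + -9) % 3)        11111111
step 2: eval (max(v2, tid) <= 4)     11111111
step 3: v0 <- v2                     11111000
step 4: v2 <- tid                    11111000
step 5: v2 <- ((8 % -2) * (9 - v0))  00000111
step 6: v0 <- ((tid % 2) + (v2 * v2)) 11111111

Answer: 7 steps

v2: 0,1,2,3,4,0,0,0
v1: 0,1,2,0,1,2,0,1
v0: 0,2,4,10,16,1,0,1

steps = 7; useful = 45; efficiency = 45/56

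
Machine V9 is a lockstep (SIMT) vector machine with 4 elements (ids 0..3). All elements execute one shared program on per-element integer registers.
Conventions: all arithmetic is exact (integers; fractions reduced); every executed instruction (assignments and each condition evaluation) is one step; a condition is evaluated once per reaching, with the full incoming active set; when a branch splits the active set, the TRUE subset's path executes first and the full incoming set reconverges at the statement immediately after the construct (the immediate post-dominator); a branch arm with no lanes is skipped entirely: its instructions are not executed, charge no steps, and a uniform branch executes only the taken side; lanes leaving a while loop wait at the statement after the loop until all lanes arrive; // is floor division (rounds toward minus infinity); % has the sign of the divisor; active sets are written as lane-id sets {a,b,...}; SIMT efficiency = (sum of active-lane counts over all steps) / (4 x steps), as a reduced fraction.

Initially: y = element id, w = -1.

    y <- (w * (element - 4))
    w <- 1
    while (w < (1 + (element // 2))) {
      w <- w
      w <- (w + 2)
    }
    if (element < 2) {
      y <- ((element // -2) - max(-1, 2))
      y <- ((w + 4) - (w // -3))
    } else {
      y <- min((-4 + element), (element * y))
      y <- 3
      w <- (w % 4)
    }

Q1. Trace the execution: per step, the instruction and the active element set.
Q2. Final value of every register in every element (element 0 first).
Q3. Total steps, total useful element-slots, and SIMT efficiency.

step 0: y <- (w * (element - 4))     {0,1,2,3}
step 1: w <- 1                       {0,1,2,3}
step 2: eval (w < (1 + (element // 2))) {0,1,2,3}
step 3: w <- w                       {2,3}
step 4: w <- (w + 2)                 {2,3}
step 5: eval (w < (1 + (element // 2))) {2,3}
step 6: eval (element < 2)           {0,1,2,3}
step 7: y <- ((element // -2) - max(-1, 2)) {0,1}
step 8: y <- ((w + 4) - (w // -3))   {0,1}
step 9: y <- min((-4 + element), (element * y)) {2,3}
step 10: y <- 3                       {2,3}
step 11: w <- (w % 4)                 {2,3}

Answer: 12 steps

y: 6,6,3,3
w: 1,1,3,3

steps = 12; useful = 32; efficiency = 32/48 = 2/3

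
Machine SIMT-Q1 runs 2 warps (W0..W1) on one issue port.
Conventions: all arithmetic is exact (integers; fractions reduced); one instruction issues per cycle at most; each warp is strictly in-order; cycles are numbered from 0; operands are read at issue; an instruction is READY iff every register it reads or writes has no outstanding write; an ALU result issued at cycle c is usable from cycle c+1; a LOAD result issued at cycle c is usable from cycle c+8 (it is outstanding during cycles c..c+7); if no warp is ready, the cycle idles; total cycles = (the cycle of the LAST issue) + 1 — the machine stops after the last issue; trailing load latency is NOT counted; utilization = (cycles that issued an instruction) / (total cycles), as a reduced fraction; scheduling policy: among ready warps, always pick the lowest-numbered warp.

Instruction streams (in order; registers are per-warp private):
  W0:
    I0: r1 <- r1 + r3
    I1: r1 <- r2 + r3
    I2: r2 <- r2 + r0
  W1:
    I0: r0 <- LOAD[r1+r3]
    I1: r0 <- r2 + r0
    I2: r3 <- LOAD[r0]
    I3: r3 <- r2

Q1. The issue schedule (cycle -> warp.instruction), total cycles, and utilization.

cycle 0: W0.I0
cycle 1: W0.I1
cycle 2: W0.I2
cycle 3: W1.I0
cycle 4: idle
cycle 5: idle
cycle 6: idle
cycle 7: idle
cycle 8: idle
cycle 9: idle
cycle 10: idle
cycle 11: W1.I1
cycle 12: W1.I2
cycle 13: idle
cycle 14: idle
cycle 15: idle
cycle 16: idle
cycle 17: idle
cycle 18: idle
cycle 19: idle
cycle 20: W1.I3

Answer: 21 cycles, utilization 1/3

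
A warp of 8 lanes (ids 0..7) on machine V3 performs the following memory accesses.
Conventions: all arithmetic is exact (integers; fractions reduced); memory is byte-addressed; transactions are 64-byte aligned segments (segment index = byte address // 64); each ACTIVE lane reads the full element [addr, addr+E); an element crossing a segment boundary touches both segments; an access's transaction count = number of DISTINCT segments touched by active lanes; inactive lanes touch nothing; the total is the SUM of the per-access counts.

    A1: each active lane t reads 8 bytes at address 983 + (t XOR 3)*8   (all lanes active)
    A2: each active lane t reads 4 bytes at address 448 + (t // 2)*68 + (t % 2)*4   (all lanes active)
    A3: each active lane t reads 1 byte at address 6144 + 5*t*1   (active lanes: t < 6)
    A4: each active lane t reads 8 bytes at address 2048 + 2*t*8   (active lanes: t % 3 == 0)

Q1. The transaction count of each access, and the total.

A1: 2 transactions
A2: 4 transactions
A3: 1 transaction
A4: 2 transactions

Answer: 2,4,1,2; total 9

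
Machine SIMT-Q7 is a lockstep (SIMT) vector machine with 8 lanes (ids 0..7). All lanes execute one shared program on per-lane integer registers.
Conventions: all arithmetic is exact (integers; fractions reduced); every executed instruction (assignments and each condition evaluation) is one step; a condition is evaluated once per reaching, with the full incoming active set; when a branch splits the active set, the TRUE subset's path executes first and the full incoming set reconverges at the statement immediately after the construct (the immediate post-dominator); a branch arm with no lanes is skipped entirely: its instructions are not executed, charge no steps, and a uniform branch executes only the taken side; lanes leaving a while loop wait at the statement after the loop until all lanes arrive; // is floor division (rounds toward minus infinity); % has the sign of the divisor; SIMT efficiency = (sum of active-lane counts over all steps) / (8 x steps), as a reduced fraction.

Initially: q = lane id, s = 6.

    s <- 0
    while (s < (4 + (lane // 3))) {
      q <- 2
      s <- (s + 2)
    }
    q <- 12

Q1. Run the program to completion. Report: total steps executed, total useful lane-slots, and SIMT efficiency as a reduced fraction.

Answer: 12 steps, 87 useful, 29/32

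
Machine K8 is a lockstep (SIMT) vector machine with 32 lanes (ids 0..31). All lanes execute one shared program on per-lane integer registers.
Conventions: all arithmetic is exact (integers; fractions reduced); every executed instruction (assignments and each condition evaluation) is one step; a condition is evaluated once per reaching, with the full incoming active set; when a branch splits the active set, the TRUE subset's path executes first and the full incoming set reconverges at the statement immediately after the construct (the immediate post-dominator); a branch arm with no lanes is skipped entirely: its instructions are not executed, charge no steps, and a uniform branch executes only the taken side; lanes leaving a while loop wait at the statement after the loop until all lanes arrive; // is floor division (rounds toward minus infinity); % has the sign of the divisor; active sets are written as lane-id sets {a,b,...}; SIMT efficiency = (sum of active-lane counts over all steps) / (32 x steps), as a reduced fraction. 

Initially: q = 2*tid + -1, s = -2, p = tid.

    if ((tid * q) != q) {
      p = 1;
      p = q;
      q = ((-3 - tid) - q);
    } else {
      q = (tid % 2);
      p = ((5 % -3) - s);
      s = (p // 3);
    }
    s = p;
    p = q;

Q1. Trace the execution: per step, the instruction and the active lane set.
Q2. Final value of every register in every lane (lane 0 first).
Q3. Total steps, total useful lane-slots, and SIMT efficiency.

step 0: eval ((tid * q) != q)        {0,1,2,3,4,5,6,7,8,9,10,11,12,13,14,15,16,17,18,19,20,21,22,23,24,25,26,27,28,29,30,31}
step 1: p <- 1                       {0,2,3,4,5,6,7,8,9,10,11,12,13,14,15,16,17,18,19,20,21,22,23,24,25,26,27,28,29,30,31}
step 2: p <- q                       {0,2,3,4,5,6,7,8,9,10,11,12,13,14,15,16,17,18,19,20,21,22,23,24,25,26,27,28,29,30,31}
step 3: q <- ((-3 - tid) - q)        {0,2,3,4,5,6,7,8,9,10,11,12,13,14,15,16,17,18,19,20,21,22,23,24,25,26,27,28,29,30,31}
step 4: q <- (tid % 2)               {1}
step 5: p <- ((5 % -3) - s)          {1}
step 6: s <- (p // 3)                {1}
step 7: s <- p                       {0,1,2,3,4,5,6,7,8,9,10,11,12,13,14,15,16,17,18,19,20,21,22,23,24,25,26,27,28,29,30,31}
step 8: p <- q                       {0,1,2,3,4,5,6,7,8,9,10,11,12,13,14,15,16,17,18,19,20,21,22,23,24,25,26,27,28,29,30,31}

Answer: 9 steps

q: -2,1,-8,-11,-14,-17,-20,-23,-26,-29,-32,-35,-38,-41,-44,-47,-50,-53,-56,-59,-62,-65,-68,-71,-74,-77,-80,-83,-86,-89,-92,-95
s: -1,1,3,5,7,9,11,13,15,17,19,21,23,25,27,29,31,33,35,37,39,41,43,45,47,49,51,53,55,57,59,61
p: -2,1,-8,-11,-14,-17,-20,-23,-26,-29,-32,-35,-38,-41,-44,-47,-50,-53,-56,-59,-62,-65,-68,-71,-74,-77,-80,-83,-86,-89,-92,-95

steps = 9; useful = 192; efficiency = 192/288 = 2/3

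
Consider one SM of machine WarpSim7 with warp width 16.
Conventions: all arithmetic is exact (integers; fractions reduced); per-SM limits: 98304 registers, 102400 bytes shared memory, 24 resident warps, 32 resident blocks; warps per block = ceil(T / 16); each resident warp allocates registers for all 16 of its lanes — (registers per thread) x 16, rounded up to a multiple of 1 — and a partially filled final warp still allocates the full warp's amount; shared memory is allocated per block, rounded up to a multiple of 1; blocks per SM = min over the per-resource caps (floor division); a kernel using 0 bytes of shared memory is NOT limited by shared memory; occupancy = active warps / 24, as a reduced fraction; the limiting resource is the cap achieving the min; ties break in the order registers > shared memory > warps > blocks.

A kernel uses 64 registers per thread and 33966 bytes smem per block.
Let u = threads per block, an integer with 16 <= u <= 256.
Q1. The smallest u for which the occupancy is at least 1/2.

Answer: u = 49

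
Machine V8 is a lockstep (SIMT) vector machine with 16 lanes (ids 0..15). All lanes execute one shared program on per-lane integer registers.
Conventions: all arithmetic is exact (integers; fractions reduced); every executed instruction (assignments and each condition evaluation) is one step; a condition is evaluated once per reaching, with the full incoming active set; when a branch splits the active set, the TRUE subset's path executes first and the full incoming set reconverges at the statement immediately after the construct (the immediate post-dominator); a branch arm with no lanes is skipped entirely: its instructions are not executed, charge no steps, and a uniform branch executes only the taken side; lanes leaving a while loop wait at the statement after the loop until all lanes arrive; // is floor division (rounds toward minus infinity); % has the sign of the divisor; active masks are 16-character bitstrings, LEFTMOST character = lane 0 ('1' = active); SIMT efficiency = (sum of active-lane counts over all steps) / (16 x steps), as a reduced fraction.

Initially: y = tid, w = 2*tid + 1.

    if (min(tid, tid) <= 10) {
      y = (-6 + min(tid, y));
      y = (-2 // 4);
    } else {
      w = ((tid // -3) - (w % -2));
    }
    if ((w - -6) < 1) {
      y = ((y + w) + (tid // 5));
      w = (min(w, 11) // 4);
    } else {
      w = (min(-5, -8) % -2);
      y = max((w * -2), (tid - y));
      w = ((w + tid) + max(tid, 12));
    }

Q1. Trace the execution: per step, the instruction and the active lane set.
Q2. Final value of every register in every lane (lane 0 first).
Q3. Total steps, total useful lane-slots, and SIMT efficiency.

step 0: eval (min(tid, tid) <= 10)   1111111111111111
step 1: y <- (-6 + min(tid, y))      1111111111100000
step 2: y <- (-2 // 4)               1111111111100000
step 3: w <- ((tid // -3) - (w % -2)) 0000000000011111
step 4: eval ((w - -6) < 1)          1111111111111111
step 5: w <- (min(-5, -8) % -2)      1111111111111111
step 6: y <- max((w * -2), (tid - y)) 1111111111111111
step 7: w <- ((w + tid) + max(tid, 12)) 1111111111111111

Answer: 8 steps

y: 1,2,3,4,5,6,7,8,9,10,11,0,0,0,0,0
w: 12,13,14,15,16,17,18,19,20,21,22,23,24,26,28,30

steps = 8; useful = 107; efficiency = 107/128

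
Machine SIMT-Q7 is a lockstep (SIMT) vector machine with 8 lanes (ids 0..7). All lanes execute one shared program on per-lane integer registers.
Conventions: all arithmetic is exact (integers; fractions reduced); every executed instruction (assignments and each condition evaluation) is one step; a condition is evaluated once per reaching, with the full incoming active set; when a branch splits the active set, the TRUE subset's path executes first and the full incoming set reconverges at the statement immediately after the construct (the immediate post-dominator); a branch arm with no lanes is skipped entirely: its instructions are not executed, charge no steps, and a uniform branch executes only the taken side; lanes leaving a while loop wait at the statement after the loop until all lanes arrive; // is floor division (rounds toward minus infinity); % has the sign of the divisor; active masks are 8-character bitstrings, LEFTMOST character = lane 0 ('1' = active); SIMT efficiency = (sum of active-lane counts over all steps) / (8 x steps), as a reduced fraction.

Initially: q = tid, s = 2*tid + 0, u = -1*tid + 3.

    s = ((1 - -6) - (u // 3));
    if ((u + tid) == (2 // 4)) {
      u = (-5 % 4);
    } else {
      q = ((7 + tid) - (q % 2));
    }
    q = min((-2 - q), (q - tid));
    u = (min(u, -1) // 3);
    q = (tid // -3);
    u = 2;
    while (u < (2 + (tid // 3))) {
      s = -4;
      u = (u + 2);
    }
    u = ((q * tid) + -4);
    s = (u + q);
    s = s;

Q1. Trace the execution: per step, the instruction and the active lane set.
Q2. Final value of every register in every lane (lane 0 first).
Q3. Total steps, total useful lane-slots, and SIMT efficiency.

step 0: s <- ((1 - -6) - (u // 3))   11111111
step 1: eval ((u + tid) == (2 // 4)) 11111111
step 2: q <- ((7 + tid) - (q % 2))   11111111
step 3: q <- min((-2 - q), (q - tid)) 11111111
step 4: u <- (min(u, -1) // 3)       11111111
step 5: q <- (tid // -3)             11111111
step 6: u <- 2                       11111111
step 7: eval (u < (2 + (tid // 3)))  11111111
step 8: s <- -4                      00011111
step 9: u <- (u + 2)                 00011111
step 10: eval (u < (2 + (tid // 3)))  00011111
step 11: u <- ((q * tid) + -4)        11111111
step 12: s <- (u + q)                 11111111
step 13: s <- s                       11111111

Answer: 14 steps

q: 0,-1,-1,-1,-2,-2,-2,-3
s: -4,-6,-7,-8,-14,-16,-18,-28
u: -4,-5,-6,-7,-12,-14,-16,-25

steps = 14; useful = 103; efficiency = 103/112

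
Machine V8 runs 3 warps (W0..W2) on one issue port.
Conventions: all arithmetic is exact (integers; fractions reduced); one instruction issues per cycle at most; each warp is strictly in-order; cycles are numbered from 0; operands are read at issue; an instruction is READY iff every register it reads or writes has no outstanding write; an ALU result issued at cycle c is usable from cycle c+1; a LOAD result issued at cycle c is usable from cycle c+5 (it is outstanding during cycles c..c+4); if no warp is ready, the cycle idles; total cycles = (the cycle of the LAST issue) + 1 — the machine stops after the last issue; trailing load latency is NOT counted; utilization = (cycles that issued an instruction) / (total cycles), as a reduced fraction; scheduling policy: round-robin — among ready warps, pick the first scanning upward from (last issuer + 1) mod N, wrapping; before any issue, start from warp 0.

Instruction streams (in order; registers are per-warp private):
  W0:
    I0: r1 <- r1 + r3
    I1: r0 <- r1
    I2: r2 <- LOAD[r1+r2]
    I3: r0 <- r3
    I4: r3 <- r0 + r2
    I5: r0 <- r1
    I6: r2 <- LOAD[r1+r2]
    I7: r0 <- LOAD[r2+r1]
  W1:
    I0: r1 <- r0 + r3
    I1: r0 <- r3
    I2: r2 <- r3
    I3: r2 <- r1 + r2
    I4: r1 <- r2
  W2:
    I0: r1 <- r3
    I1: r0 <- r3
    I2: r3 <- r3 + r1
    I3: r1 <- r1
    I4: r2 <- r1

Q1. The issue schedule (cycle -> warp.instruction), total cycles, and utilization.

cycle 0: W0.I0
cycle 1: W1.I0
cycle 2: W2.I0
cycle 3: W0.I1
cycle 4: W1.I1
cycle 5: W2.I1
cycle 6: W0.I2
cycle 7: W1.I2
cycle 8: W2.I2
cycle 9: W0.I3
cycle 10: W1.I3
cycle 11: W2.I3
cycle 12: W0.I4
cycle 13: W1.I4
cycle 14: W2.I4
cycle 15: W0.I5
cycle 16: W0.I6
cycle 17: idle
cycle 18: idle
cycle 19: idle
cycle 20: idle
cycle 21: W0.I7

Answer: 22 cycles, utilization 9/11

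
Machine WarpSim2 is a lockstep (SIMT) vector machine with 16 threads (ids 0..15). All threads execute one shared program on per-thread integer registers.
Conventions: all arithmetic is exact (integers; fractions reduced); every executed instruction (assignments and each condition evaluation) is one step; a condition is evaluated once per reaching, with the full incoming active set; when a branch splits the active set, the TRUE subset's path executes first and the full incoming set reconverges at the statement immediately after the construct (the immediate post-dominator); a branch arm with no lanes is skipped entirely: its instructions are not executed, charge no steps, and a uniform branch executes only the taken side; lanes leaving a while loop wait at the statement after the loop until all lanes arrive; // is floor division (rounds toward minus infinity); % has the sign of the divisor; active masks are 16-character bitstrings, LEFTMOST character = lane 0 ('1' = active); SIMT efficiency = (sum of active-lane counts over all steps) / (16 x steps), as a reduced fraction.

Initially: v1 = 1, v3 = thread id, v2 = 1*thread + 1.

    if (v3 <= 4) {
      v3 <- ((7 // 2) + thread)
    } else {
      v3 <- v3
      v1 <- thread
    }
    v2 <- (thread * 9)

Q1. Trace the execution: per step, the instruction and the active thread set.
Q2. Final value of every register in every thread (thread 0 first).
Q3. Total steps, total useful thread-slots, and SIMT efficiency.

step 0: eval (v3 <= 4)               1111111111111111
step 1: v3 <- ((7 // 2) + thread)    1111100000000000
step 2: v3 <- v3                     0000011111111111
step 3: v1 <- thread                 0000011111111111
step 4: v2 <- (thread * 9)           1111111111111111

Answer: 5 steps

v1: 1,1,1,1,1,5,6,7,8,9,10,11,12,13,14,15
v3: 3,4,5,6,7,5,6,7,8,9,10,11,12,13,14,15
v2: 0,9,18,27,36,45,54,63,72,81,90,99,108,117,126,135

steps = 5; useful = 59; efficiency = 59/80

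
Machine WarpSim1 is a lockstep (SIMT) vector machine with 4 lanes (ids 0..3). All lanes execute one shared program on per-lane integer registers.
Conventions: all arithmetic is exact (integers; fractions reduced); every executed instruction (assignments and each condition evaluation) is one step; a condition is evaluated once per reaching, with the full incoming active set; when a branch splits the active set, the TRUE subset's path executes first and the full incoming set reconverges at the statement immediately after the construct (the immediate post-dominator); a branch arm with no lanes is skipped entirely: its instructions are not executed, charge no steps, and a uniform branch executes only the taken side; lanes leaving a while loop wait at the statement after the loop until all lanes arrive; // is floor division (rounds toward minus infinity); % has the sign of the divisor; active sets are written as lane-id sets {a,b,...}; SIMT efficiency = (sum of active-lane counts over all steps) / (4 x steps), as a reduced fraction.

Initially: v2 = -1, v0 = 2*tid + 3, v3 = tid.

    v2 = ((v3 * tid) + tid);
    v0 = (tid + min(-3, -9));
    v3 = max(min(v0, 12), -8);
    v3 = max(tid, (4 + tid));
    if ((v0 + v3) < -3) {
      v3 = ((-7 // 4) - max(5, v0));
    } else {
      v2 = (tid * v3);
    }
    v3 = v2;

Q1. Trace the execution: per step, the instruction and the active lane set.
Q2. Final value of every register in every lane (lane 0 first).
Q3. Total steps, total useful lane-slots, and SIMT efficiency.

step 0: v2 <- ((v3 * tid) + tid)     {0,1,2,3}
step 1: v0 <- (tid + min(-3, -9))    {0,1,2,3}
step 2: v3 <- max(min(v0, 12), -8)   {0,1,2,3}
step 3: v3 <- max(tid, (4 + tid))    {0,1,2,3}
step 4: eval ((v0 + v3) < -3)        {0,1,2,3}
step 5: v3 <- ((-7 // 4) - max(5, v0)) {0}
step 6: v2 <- (tid * v3)             {1,2,3}
step 7: v3 <- v2                     {0,1,2,3}

Answer: 8 steps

v2: 0,5,12,21
v0: -9,-8,-7,-6
v3: 0,5,12,21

steps = 8; useful = 28; efficiency = 28/32 = 7/8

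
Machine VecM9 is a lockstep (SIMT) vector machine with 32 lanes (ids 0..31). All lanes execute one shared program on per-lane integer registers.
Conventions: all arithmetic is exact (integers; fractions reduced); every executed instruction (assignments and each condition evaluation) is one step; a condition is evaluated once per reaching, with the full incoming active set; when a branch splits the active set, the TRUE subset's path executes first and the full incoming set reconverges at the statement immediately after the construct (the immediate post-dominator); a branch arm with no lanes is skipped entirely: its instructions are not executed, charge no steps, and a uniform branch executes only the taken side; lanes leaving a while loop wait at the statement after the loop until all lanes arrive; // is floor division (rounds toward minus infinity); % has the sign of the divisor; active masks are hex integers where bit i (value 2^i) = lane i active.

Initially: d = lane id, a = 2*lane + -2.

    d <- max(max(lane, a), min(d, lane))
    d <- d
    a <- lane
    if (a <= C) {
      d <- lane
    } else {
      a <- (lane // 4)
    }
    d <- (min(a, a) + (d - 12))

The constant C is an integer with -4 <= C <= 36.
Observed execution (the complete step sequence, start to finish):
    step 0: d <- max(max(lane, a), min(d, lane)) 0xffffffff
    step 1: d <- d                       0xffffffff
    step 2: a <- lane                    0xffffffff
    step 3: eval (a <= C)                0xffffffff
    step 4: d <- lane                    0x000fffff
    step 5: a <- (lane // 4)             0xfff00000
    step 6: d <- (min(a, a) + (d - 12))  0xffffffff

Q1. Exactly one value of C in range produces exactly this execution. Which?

Answer: C = 19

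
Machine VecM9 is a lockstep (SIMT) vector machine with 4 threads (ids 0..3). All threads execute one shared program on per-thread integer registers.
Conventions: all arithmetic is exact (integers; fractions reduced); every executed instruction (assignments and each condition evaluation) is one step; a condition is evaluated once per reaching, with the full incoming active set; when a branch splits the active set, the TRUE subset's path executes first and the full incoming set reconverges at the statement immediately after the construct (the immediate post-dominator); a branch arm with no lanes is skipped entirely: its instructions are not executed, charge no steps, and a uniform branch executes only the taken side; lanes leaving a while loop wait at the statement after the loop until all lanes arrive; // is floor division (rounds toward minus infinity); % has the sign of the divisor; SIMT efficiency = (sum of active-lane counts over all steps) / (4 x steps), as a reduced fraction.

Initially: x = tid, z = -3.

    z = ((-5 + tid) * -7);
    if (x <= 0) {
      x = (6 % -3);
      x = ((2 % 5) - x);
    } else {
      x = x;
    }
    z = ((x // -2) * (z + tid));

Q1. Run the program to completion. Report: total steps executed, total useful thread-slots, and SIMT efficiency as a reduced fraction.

Answer: 6 steps, 17 useful, 17/24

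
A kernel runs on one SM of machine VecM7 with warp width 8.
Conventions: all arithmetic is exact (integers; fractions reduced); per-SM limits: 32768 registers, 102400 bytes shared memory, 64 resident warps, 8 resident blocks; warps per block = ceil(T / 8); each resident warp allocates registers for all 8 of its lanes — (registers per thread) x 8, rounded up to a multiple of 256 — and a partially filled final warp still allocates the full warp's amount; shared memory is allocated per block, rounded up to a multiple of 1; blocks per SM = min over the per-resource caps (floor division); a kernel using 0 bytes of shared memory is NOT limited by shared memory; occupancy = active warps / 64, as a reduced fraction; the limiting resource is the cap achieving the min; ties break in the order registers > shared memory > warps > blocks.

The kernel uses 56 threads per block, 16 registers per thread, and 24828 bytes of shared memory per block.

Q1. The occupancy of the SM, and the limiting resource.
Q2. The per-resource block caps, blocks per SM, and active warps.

Answer: occupancy 7/16, limited by shared memory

registers: 18 blocks
shared memory: 4 blocks
warps: 9 blocks
blocks: 8 blocks

Answer: 4 blocks, 28 active warps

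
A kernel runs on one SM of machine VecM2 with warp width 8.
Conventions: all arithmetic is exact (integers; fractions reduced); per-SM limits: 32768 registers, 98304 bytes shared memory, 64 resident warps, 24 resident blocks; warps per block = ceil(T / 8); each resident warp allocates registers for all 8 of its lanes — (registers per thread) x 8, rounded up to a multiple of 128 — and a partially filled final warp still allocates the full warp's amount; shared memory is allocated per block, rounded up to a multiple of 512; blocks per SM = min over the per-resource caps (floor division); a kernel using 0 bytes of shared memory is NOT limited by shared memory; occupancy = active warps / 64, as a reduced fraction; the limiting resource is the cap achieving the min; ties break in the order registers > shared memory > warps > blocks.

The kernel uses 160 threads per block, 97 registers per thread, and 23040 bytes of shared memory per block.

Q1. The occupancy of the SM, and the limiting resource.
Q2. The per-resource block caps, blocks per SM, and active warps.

Answer: occupancy 5/16, limited by registers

registers: 1 block
shared memory: 4 blocks
warps: 3 blocks
blocks: 24 blocks

Answer: 1 block, 20 active warps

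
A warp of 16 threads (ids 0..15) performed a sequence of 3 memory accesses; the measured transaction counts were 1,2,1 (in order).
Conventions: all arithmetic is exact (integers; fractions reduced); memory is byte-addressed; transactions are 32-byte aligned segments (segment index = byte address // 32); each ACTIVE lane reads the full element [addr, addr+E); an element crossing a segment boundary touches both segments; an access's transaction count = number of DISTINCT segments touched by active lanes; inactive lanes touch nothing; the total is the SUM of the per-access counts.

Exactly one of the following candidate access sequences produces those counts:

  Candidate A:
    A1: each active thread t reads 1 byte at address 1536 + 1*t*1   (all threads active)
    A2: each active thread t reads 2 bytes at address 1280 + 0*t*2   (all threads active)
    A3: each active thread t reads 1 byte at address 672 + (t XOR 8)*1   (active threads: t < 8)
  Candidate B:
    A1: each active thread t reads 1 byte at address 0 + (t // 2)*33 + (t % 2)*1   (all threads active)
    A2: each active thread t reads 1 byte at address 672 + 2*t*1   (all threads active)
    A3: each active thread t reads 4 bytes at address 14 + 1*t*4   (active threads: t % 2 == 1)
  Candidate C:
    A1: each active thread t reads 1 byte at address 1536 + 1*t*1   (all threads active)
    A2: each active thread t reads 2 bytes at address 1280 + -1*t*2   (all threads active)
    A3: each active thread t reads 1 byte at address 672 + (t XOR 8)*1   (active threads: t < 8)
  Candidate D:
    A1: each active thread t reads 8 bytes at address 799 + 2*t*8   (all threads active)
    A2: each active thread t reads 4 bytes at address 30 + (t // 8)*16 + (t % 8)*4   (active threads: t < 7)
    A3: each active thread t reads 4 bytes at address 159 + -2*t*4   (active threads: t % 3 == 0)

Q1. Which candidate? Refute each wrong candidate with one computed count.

A: A2 gives 1 transaction, not 2
B: A1 gives 8 transactions, not 1
D: A1 gives 9 transactions, not 1
C: all counts match (1,2,1)

Answer: C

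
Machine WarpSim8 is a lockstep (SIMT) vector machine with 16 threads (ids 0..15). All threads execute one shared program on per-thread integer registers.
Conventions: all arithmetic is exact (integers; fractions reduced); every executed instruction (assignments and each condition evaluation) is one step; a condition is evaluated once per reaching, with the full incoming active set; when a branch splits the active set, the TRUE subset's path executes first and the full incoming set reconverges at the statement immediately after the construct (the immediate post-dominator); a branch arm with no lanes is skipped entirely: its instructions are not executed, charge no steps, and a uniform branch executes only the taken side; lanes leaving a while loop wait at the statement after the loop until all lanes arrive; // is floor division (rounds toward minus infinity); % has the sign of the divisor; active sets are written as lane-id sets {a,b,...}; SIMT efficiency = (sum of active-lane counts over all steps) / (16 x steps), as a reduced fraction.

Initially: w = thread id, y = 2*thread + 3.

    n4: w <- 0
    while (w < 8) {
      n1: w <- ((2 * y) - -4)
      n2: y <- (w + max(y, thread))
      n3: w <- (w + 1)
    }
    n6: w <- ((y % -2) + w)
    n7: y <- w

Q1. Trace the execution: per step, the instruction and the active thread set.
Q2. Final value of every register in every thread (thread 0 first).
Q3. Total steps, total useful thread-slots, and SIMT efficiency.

step 0: w <- 0                       {0,1,2,3,4,5,6,7,8,9,10,11,12,13,14,15}
step 1: eval (w < 8)                 {0,1,2,3,4,5,6,7,8,9,10,11,12,13,14,15}
step 2: w <- ((2 * y) - -4)          {0,1,2,3,4,5,6,7,8,9,10,11,12,13,14,15}
step 3: y <- (w + max(y, thread))    {0,1,2,3,4,5,6,7,8,9,10,11,12,13,14,15}
step 4: w <- (w + 1)                 {0,1,2,3,4,5,6,7,8,9,10,11,12,13,14,15}
step 5: eval (w < 8)                 {0,1,2,3,4,5,6,7,8,9,10,11,12,13,14,15}
step 6: w <- ((y % -2) + w)          {0,1,2,3,4,5,6,7,8,9,10,11,12,13,14,15}
step 7: y <- w                       {0,1,2,3,4,5,6,7,8,9,10,11,12,13,14,15}

Answer: 8 steps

w: 10,14,18,22,26,30,34,38,42,46,50,54,58,62,66,70
y: 10,14,18,22,26,30,34,38,42,46,50,54,58,62,66,70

steps = 8; useful = 128; efficiency = 128/128 = 1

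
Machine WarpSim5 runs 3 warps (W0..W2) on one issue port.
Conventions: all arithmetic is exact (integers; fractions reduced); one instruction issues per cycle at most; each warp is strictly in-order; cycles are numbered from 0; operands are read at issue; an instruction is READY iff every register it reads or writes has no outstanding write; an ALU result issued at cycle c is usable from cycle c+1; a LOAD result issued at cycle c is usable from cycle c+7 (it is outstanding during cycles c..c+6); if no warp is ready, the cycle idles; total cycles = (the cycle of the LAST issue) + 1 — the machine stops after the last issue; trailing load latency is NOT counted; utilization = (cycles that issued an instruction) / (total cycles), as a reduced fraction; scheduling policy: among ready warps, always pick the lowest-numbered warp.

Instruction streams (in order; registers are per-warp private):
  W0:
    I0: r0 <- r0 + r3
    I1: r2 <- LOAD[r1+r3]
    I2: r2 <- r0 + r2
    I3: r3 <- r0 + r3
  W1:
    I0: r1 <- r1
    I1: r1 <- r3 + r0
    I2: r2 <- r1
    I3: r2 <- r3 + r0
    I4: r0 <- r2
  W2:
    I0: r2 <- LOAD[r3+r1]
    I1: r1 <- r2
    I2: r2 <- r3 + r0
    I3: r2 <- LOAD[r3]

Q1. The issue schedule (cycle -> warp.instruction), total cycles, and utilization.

cycle 0: W0.I0
cycle 1: W0.I1
cycle 2: W1.I0
cycle 3: W1.I1
cycle 4: W1.I2
cycle 5: W1.I3
cycle 6: W1.I4
cycle 7: W2.I0
cycle 8: W0.I2
cycle 9: W0.I3
cycle 10: idle
cycle 11: idle
cycle 12: idle
cycle 13: idle
cycle 14: W2.I1
cycle 15: W2.I2
cycle 16: W2.I3

Answer: 17 cycles, utilization 13/17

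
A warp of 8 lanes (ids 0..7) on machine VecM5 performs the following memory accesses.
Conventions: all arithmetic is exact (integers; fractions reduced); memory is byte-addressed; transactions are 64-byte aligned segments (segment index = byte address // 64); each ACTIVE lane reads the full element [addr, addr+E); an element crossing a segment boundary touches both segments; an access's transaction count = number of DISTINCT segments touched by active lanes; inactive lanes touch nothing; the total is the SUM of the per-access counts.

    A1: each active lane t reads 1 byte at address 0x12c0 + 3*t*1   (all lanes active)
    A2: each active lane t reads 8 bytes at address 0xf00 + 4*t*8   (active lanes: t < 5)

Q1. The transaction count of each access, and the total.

A1: 1 transaction
A2: 3 transactions

Answer: 1,3; total 4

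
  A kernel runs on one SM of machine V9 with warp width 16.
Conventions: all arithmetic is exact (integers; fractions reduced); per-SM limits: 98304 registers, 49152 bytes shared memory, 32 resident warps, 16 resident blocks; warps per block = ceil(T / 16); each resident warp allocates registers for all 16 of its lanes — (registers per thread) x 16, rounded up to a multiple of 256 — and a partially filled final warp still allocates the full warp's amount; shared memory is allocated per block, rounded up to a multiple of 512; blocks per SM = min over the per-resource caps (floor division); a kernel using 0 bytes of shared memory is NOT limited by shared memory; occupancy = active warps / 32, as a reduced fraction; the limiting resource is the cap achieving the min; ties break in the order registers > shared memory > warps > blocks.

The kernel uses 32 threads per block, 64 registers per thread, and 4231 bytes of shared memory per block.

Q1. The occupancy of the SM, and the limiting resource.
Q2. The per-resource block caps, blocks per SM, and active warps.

Answer: occupancy 5/8, limited by shared memory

registers: 48 blocks
shared memory: 10 blocks
warps: 16 blocks
blocks: 16 blocks

Answer: 10 blocks, 20 active warps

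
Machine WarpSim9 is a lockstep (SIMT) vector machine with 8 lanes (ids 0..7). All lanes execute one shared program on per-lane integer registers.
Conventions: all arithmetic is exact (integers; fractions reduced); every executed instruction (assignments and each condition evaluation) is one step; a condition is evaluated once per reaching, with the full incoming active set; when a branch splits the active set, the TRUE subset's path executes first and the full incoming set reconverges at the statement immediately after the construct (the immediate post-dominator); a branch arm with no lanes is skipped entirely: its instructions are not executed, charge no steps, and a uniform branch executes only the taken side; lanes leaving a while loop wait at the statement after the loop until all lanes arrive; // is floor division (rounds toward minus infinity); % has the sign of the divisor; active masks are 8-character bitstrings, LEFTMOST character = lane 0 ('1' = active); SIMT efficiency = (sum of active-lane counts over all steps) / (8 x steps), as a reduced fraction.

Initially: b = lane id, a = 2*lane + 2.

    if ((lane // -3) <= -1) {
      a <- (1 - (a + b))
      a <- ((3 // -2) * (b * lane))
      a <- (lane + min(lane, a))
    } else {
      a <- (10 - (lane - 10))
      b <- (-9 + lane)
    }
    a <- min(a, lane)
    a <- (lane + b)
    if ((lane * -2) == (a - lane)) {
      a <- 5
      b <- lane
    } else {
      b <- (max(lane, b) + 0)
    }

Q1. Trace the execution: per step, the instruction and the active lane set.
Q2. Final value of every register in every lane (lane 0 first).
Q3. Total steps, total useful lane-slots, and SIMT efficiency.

step 0: eval ((lane // -3) <= -1)    11111111
step 1: a <- (1 - (a + b))           01111111
step 2: a <- ((3 // -2) * (b * lane)) 01111111
step 3: a <- (lane + min(lane, a))   01111111
step 4: a <- (10 - (lane - 10))      10000000
step 5: b <- (-9 + lane)             10000000
step 6: a <- min(a, lane)            11111111
step 7: a <- (lane + b)              11111111
step 8: eval ((lane * -2) == (a - lane)) 11111111
step 9: b <- (max(lane, b) + 0)      11111111

Answer: 10 steps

b: 0,1,2,3,4,5,6,7
a: -9,2,4,6,8,10,12,14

steps = 10; useful = 63; efficiency = 63/80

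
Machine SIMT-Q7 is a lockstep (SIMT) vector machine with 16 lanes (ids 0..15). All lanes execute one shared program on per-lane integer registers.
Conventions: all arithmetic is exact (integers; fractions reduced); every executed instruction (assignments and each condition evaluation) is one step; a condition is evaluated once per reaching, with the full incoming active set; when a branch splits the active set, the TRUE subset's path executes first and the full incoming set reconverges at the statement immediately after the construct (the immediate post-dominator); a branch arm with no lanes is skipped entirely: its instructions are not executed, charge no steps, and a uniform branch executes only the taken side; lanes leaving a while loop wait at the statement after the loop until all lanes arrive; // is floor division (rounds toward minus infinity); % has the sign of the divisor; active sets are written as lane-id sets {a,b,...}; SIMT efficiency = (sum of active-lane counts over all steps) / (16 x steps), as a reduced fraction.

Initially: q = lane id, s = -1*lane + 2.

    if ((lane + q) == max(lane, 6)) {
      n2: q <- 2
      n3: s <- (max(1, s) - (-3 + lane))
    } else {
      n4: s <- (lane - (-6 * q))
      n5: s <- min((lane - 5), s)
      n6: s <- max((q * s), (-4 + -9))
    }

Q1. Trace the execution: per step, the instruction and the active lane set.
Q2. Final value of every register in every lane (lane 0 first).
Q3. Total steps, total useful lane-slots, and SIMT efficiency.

step 0: eval ((lane + q) == max(lane, 6)) {0,1,2,3,4,5,6,7,8,9,10,11,12,13,14,15}
step 1: q <- 2                       {3}
step 2: s <- (max(1, s) - (-3 + lane)) {3}
step 3: s <- (lane - (-6 * q))       {0,1,2,4,5,6,7,8,9,10,11,12,13,14,15}
step 4: s <- min((lane - 5), s)      {0,1,2,4,5,6,7,8,9,10,11,12,13,14,15}
step 5: s <- max((q * s), (-4 + -9)) {0,1,2,4,5,6,7,8,9,10,11,12,13,14,15}

Answer: 6 steps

q: 0,1,2,2,4,5,6,7,8,9,10,11,12,13,14,15
s: 0,-4,-6,1,-4,0,6,14,24,36,50,66,84,104,126,150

steps = 6; useful = 63; efficiency = 63/96 = 21/32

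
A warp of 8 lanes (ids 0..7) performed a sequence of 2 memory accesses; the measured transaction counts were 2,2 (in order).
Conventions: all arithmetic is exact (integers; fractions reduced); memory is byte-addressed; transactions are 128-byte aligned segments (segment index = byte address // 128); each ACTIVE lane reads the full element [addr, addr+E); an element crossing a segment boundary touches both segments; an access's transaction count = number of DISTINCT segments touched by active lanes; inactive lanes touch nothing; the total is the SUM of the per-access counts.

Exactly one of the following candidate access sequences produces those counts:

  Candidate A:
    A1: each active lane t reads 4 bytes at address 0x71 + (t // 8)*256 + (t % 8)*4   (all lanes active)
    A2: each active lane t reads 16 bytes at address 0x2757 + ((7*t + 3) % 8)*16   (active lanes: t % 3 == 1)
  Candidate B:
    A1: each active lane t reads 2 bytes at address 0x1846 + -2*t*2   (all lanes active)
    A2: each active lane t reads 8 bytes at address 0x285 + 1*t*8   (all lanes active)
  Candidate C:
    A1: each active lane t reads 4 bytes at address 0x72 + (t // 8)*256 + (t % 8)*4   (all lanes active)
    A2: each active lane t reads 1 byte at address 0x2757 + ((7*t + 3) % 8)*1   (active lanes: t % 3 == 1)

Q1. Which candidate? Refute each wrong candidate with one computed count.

B: A1 gives 1 transaction, not 2
C: A2 gives 1 transaction, not 2
A: all counts match (2,2)

Answer: A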